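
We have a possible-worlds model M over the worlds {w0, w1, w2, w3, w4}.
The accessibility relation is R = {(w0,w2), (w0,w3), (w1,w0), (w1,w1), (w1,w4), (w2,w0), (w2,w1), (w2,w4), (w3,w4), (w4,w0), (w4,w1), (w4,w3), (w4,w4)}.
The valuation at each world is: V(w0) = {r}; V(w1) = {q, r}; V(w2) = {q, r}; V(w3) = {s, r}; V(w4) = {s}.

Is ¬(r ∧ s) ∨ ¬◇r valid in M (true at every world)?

Yes

Let φ = ¬(r ∧ s) ∨ ¬◇r. Evaluate φ at each world:
  w0 (successors {w2, w3}): φ is true.
  w1 (successors {w0, w1, w4}): φ is true.
  w2 (successors {w0, w1, w4}): φ is true.
  w3 (successors {w4}): φ is true.
  w4 (successors {w0, w1, w3, w4}): φ is true.
For instance, at w2:
  At w2: ¬(r ∧ s) is true, ¬◇r is false, so ¬(r ∧ s) ∨ ¬◇r is true.
    At w2: ◇r is true, so ¬◇r is false.
      At w2: ◇r requires r at some successor in {w0, w1, w4}.
        r holds at w0, so ◇r is true at w2.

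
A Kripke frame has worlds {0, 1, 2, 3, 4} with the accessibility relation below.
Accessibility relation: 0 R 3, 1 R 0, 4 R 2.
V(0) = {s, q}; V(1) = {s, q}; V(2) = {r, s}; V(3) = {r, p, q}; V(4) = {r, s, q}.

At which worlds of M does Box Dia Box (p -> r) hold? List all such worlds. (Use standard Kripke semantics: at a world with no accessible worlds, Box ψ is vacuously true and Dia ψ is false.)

1, 2, 3

Let φ = Box Dia Box (p -> r). Evaluate φ at each world:
  0 (successors {3}): φ is false.
  1 (successors {0}): φ is true.
  2 (successors ∅): φ is true.
  3 (successors ∅): φ is true.
  4 (successors {2}): φ is false.
For instance, at 0:
  At 0: Box Dia Box (p -> r) requires Dia Box (p -> r) at every successor {3}.
    Dia Box (p -> r) fails at 3, so Box Dia Box (p -> r) is false at 0.
      At 3: no accessible worlds, so Dia Box (p -> r) is false.
Satisfying worlds: {1, 2, 3}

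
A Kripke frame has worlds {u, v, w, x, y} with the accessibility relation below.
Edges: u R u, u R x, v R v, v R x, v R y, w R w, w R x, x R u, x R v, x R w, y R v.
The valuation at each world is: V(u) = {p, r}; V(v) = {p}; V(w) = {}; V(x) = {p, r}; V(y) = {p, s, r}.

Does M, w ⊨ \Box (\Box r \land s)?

No

At w: \Box (\Box r \land s) requires \Box r \land s at every successor {w, x}.
  \Box r \land s fails at w, so \Box (\Box r \land s) is false at w.
    At w: \Box r is false, s is false, so \Box r \land s is false.
      At w: \Box r requires r at every successor {w, x}.
        r fails at w, so \Box r is false at w.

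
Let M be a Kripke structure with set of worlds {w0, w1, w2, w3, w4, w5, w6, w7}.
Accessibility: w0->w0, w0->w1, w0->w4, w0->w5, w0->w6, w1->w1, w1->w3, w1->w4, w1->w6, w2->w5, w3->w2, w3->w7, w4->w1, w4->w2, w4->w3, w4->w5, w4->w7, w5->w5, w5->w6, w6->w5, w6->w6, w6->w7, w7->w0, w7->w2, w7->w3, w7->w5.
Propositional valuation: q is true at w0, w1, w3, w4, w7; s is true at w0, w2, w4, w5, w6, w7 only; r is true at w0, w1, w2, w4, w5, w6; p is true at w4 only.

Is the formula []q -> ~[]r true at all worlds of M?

Yes

Let φ = []q -> ~[]r. Evaluate φ at each world:
  w0 (successors {w0, w1, w4, w5, w6}): φ is true.
  w1 (successors {w1, w3, w4, w6}): φ is true.
  w2 (successors {w5}): φ is true.
  w3 (successors {w2, w7}): φ is true.
  w4 (successors {w1, w2, w3, w5, w7}): φ is true.
  w5 (successors {w5, w6}): φ is true.
  w6 (successors {w5, w6, w7}): φ is true.
  w7 (successors {w0, w2, w3, w5}): φ is true.
For instance, at w6:
  At w6: []q is false, ~[]r is true, so []q -> ~[]r is true.
    At w6: []q requires q at every successor {w5, w6, w7}.
      q fails at w5, so []q is false at w6.
    At w6: []r is false, so ~[]r is true.
      At w6: []r requires r at every successor {w5, w6, w7}.
        r fails at w7, so []r is false at w6.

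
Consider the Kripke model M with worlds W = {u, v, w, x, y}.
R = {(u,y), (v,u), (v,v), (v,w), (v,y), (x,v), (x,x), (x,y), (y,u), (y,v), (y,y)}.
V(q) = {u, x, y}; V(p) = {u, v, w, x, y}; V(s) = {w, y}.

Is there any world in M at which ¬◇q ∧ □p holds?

Let φ = ¬◇q ∧ □p. Evaluate φ at each world:
  u (successors {y}): φ is false.
  v (successors {u, v, w, y}): φ is false.
  w (successors ∅): φ is true.
  x (successors {v, x, y}): φ is false.
  y (successors {u, v, y}): φ is false.
Detail at w (witness):
  At w: ¬◇q is true, □p is true, so ¬◇q ∧ □p is true.
    At w: ◇q is false, so ¬◇q is true.
      At w: no accessible worlds, so ◇q is false.
    At w: no accessible worlds, so □p holds vacuously.

Yes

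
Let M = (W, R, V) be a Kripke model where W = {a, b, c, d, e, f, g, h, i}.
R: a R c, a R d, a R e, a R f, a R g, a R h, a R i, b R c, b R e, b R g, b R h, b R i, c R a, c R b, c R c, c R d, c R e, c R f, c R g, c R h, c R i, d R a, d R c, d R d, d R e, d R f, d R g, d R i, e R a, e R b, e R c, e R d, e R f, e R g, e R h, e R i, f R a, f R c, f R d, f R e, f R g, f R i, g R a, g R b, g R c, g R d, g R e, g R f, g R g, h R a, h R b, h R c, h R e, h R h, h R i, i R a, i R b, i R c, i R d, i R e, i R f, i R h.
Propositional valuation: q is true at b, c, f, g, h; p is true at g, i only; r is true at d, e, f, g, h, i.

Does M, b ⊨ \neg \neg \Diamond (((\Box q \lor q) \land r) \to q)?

At b: \neg \Diamond (((\Box q \lor q) \land r) \to q) is false, so \neg \neg \Diamond (((\Box q \lor q) \land r) \to q) is true.
  At b: \Diamond (((\Box q \lor q) \land r) \to q) is true, so \neg \Diamond (((\Box q \lor q) \land r) \to q) is false.
    At b: \Diamond (((\Box q \lor q) \land r) \to q) requires ((\Box q \lor q) \land r) \to q at some successor in {c, e, g, h, i}.
      ((\Box q \lor q) \land r) \to q holds at c, so \Diamond (((\Box q \lor q) \land r) \to q) is true at b.

Yes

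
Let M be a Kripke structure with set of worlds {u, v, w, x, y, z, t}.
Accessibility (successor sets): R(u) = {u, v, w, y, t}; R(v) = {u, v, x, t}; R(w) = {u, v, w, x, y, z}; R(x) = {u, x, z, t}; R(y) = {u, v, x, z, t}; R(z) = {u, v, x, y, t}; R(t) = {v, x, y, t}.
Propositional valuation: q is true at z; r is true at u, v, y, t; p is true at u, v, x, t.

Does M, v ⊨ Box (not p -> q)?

Recall that Box ψ holds at a world iff ψ holds at every accessible world, and Dia ψ holds iff ψ holds at some accessible world.
At v: Box (not p -> q) requires not p -> q at every successor {u, v, x, t}.
  At u: not p -> q is true.
  At v: not p -> q is true.
  At x: not p -> q is true.
  At t: not p -> q is true.
So Box (not p -> q) is true at v.

Yes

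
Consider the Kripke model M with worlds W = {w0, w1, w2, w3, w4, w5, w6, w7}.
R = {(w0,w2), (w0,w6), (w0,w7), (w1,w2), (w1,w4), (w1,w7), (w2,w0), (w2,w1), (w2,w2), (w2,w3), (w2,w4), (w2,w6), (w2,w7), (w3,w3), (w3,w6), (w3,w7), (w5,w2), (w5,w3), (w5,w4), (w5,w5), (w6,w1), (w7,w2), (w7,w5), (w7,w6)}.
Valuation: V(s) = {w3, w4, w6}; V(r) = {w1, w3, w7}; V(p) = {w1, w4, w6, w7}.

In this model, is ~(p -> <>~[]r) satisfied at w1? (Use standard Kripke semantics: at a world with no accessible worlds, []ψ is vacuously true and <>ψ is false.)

No

Recall that []ψ holds at a world iff ψ holds at every accessible world, and <>ψ holds iff ψ holds at some accessible world.
At w1: p -> <>~[]r is true, so ~(p -> <>~[]r) is false.
  At w1: p is true, <>~[]r is true, so p -> <>~[]r is true.
    At w1: <>~[]r requires ~[]r at some successor in {w2, w4, w7}.
      ~[]r holds at w2, so <>~[]r is true at w1.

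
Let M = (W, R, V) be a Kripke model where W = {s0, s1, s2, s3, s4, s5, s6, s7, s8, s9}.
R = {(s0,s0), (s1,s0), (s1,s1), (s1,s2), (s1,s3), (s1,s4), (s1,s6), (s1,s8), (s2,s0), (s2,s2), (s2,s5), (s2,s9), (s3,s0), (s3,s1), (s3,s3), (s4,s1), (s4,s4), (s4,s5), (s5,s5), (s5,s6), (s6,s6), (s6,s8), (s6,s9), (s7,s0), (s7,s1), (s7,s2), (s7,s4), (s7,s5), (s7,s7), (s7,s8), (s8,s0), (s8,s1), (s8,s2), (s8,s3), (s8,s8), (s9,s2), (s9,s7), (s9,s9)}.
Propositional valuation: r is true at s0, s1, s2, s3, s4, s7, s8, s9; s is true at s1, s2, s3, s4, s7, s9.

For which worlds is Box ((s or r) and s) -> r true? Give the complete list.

Let φ = Box ((s or r) and s) -> r. Evaluate φ at each world:
  s0 (successors {s0}): φ is true.
  s1 (successors {s0, s1, s2, s3, s4, s6, s8}): φ is true.
  s2 (successors {s0, s2, s5, s9}): φ is true.
  s3 (successors {s0, s1, s3}): φ is true.
  s4 (successors {s1, s4, s5}): φ is true.
  s5 (successors {s5, s6}): φ is true.
  s6 (successors {s6, s8, s9}): φ is true.
  s7 (successors {s0, s1, s2, s4, s5, s7, s8}): φ is true.
  s8 (successors {s0, s1, s2, s3, s8}): φ is true.
  s9 (successors {s2, s7, s9}): φ is true.
For instance, at s7:
  At s7: Box ((s or r) and s) is false, r is true, so Box ((s or r) and s) -> r is true.
    At s7: Box ((s or r) and s) requires (s or r) and s at every successor {s0, s1, s2, s4, s5, s7, s8}.
      (s or r) and s fails at s0, so Box ((s or r) and s) is false at s7.
Satisfying worlds: {s0, s1, s2, s3, s4, s5, s6, s7, s8, s9}

s0, s1, s2, s3, s4, s5, s6, s7, s8, s9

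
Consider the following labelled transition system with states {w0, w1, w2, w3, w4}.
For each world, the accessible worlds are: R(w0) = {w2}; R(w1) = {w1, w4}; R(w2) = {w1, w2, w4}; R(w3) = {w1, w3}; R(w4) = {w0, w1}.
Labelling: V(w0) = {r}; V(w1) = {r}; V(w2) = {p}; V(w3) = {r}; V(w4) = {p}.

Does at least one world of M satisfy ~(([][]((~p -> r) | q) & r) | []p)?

Let φ = ~(([][]((~p -> r) | q) & r) | []p). Evaluate φ at each world:
  w0 (successors {w2}): φ is false.
  w1 (successors {w1, w4}): φ is false.
  w2 (successors {w1, w2, w4}): φ is true.
  w3 (successors {w1, w3}): φ is false.
  w4 (successors {w0, w1}): φ is true.
Detail at w2 (witness):
  At w2: ([][]((~p -> r) | q) & r) | []p is false, so ~(([][]((~p -> r) | q) & r) | []p) is true.
    At w2: [][]((~p -> r) | q) & r is false, []p is false, so ([][]((~p -> r) | q) & r) | []p is false.
      At w2: [][]((~p -> r) | q) is true, r is false, so [][]((~p -> r) | q) & r is false.
      At w2: []p requires p at every successor {w1, w2, w4}.
        p fails at w1, so []p is false at w2.

Yes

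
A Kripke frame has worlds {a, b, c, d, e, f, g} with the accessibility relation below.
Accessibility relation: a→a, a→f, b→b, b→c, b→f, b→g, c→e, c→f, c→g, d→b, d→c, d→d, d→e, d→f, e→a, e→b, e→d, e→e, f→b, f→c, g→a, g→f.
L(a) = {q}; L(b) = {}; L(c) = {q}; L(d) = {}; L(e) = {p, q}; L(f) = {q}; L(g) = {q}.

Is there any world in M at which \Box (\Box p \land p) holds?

No

Let φ = \Box (\Box p \land p). Evaluate φ at each world:
  a (successors {a, f}): φ is false.
  b (successors {b, c, f, g}): φ is false.
  c (successors {e, f, g}): φ is false.
  d (successors {b, c, d, e, f}): φ is false.
  e (successors {a, b, d, e}): φ is false.
  f (successors {b, c}): φ is false.
  g (successors {a, f}): φ is false.
For instance, at f:
  At f: \Box (\Box p \land p) requires \Box p \land p at every successor {b, c}.
    \Box p \land p fails at b, so \Box (\Box p \land p) is false at f.
      At b: \Box p is false, p is false, so \Box p \land p is false.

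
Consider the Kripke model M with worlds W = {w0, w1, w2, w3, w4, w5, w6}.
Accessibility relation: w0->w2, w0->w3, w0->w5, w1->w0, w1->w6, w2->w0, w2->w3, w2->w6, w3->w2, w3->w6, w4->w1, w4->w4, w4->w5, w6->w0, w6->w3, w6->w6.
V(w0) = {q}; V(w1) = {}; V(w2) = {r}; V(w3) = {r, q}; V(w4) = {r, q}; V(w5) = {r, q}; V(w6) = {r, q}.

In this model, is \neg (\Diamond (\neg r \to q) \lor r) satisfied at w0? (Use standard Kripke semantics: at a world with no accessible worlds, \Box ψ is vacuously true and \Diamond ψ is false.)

No

Recall that \Diamond ψ holds at a world iff ψ holds at some accessible world.
At w0: \Diamond (\neg r \to q) \lor r is true, so \neg (\Diamond (\neg r \to q) \lor r) is false.
  At w0: \Diamond (\neg r \to q) is true, r is false, so \Diamond (\neg r \to q) \lor r is true.
    At w0: \Diamond (\neg r \to q) requires \neg r \to q at some successor in {w2, w3, w5}.
      \neg r \to q holds at w2, so \Diamond (\neg r \to q) is true at w0.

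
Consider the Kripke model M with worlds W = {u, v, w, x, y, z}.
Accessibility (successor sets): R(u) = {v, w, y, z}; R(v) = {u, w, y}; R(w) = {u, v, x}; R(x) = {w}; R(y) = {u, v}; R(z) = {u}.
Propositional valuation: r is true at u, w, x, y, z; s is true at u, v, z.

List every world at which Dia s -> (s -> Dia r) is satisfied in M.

u, v, w, x, y, z

Let φ = Dia s -> (s -> Dia r). Evaluate φ at each world:
  u (successors {v, w, y, z}): φ is true.
  v (successors {u, w, y}): φ is true.
  w (successors {u, v, x}): φ is true.
  x (successors {w}): φ is true.
  y (successors {u, v}): φ is true.
  z (successors {u}): φ is true.
For instance, at u:
  At u: Dia s is true, s -> Dia r is true, so Dia s -> (s -> Dia r) is true.
    At u: Dia s requires s at some successor in {v, w, y, z}.
      s holds at v, so Dia s is true at u.
    At u: s is true, Dia r is true, so s -> Dia r is true.
      At u: Dia r requires r at some successor in {v, w, y, z}.
        r holds at w, so Dia r is true at u.
Satisfying worlds: {u, v, w, x, y, z}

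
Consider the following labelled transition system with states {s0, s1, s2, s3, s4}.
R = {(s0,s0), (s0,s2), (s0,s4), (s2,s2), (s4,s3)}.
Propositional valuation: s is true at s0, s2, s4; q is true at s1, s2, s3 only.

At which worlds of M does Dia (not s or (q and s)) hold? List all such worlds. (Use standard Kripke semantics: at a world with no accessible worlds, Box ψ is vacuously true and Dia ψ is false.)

s0, s2, s4

Recall that Dia ψ holds at a world iff ψ holds at some accessible world.
Let φ = Dia (not s or (q and s)). Evaluate φ at each world:
  s0 (successors {s0, s2, s4}): φ is true.
  s1 (successors ∅): φ is false.
  s2 (successors {s2}): φ is true.
  s3 (successors ∅): φ is false.
  s4 (successors {s3}): φ is true.
For instance, at s0:
  At s0: Dia (not s or (q and s)) requires not s or (q and s) at some successor in {s0, s2, s4}.
    not s or (q and s) holds at s2, so Dia (not s or (q and s)) is true at s0.
Satisfying worlds: {s0, s2, s4}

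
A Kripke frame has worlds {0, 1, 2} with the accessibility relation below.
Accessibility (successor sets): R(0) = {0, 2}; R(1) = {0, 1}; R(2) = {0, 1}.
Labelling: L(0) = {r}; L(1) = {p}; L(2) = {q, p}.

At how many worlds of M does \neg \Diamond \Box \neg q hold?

Let φ = \neg \Diamond \Box \neg q. Evaluate φ at each world:
  0 (successors {0, 2}): φ is false.
  1 (successors {0, 1}): φ is false.
  2 (successors {0, 1}): φ is false.
For instance, at 1:
  At 1: \Diamond \Box \neg q is true, so \neg \Diamond \Box \neg q is false.
    At 1: \Diamond \Box \neg q requires \Box \neg q at some successor in {0, 1}.
      \Box \neg q holds at 1, so \Diamond \Box \neg q is true at 1.
Satisfying worlds: none.

0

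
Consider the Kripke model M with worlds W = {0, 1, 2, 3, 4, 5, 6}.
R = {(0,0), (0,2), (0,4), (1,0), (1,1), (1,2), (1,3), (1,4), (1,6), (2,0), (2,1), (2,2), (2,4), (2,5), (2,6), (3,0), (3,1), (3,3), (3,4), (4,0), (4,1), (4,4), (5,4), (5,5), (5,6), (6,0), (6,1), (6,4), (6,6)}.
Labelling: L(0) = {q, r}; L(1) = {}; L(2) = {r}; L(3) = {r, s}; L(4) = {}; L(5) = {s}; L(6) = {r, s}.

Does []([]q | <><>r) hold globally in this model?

Let φ = []([]q | <><>r). Evaluate φ at each world:
  0 (successors {0, 2, 4}): φ is true.
  1 (successors {0, 1, 2, 3, 4, 6}): φ is true.
  2 (successors {0, 1, 2, 4, 5, 6}): φ is true.
  3 (successors {0, 1, 3, 4}): φ is true.
  4 (successors {0, 1, 4}): φ is true.
  5 (successors {4, 5, 6}): φ is true.
  6 (successors {0, 1, 4, 6}): φ is true.
For instance, at 6:
  At 6: []([]q | <><>r) requires []q | <><>r at every successor {0, 1, 4, 6}.
    At 0: []q | <><>r is true.
    At 1: []q | <><>r is true.
    At 4: []q | <><>r is true.
    At 6: []q | <><>r is true.
  So []([]q | <><>r) is true at 6.

Yes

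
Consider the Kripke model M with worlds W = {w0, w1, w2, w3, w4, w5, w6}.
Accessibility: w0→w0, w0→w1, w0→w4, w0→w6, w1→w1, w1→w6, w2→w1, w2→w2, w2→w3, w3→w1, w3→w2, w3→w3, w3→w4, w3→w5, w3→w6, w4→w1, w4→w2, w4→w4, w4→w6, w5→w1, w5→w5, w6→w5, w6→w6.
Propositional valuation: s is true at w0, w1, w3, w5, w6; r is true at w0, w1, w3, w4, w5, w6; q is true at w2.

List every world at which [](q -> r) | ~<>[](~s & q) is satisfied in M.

w0, w1, w2, w3, w4, w5, w6

Let φ = [](q -> r) | ~<>[](~s & q). Evaluate φ at each world:
  w0 (successors {w0, w1, w4, w6}): φ is true.
  w1 (successors {w1, w6}): φ is true.
  w2 (successors {w1, w2, w3}): φ is true.
  w3 (successors {w1, w2, w3, w4, w5, w6}): φ is true.
  w4 (successors {w1, w2, w4, w6}): φ is true.
  w5 (successors {w1, w5}): φ is true.
  w6 (successors {w5, w6}): φ is true.
For instance, at w1:
  At w1: [](q -> r) is true, ~<>[](~s & q) is true, so [](q -> r) | ~<>[](~s & q) is true.
    At w1: [](q -> r) requires q -> r at every successor {w1, w6}.
      At w1: q -> r is true.
      At w6: q -> r is true.
    So [](q -> r) is true at w1.
    At w1: <>[](~s & q) is false, so ~<>[](~s & q) is true.
      At w1: <>[](~s & q) requires [](~s & q) at some successor in {w1, w6}.
        At w1: [](~s & q) is false.
        At w6: [](~s & q) is false.
      So <>[](~s & q) is false at w1.
Satisfying worlds: {w0, w1, w2, w3, w4, w5, w6}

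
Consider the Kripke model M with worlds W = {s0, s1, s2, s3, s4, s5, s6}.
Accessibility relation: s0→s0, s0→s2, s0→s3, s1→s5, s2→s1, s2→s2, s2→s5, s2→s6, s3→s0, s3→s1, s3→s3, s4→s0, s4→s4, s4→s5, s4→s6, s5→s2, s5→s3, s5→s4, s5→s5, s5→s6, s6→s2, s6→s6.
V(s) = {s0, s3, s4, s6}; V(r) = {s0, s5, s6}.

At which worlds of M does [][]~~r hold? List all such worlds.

none

Let φ = [][]~~r. Evaluate φ at each world:
  s0 (successors {s0, s2, s3}): φ is false.
  s1 (successors {s5}): φ is false.
  s2 (successors {s1, s2, s5, s6}): φ is false.
  s3 (successors {s0, s1, s3}): φ is false.
  s4 (successors {s0, s4, s5, s6}): φ is false.
  s5 (successors {s2, s3, s4, s5, s6}): φ is false.
  s6 (successors {s2, s6}): φ is false.
For instance, at s3:
  At s3: [][]~~r requires []~~r at every successor {s0, s1, s3}.
    []~~r fails at s0, so [][]~~r is false at s3.
      At s0: []~~r requires ~~r at every successor {s0, s2, s3}.
        ~~r fails at s2, so []~~r is false at s0.
Satisfying worlds: none.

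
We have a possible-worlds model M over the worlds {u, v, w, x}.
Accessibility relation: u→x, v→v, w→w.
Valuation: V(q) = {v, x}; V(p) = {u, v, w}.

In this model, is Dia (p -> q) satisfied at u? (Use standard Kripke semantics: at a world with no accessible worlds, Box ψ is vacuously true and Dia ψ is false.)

Recall that Dia ψ holds at a world iff ψ holds at some accessible world.
At u: Dia (p -> q) requires p -> q at some successor in {x}.
  p -> q holds at x, so Dia (p -> q) is true at u.

Yes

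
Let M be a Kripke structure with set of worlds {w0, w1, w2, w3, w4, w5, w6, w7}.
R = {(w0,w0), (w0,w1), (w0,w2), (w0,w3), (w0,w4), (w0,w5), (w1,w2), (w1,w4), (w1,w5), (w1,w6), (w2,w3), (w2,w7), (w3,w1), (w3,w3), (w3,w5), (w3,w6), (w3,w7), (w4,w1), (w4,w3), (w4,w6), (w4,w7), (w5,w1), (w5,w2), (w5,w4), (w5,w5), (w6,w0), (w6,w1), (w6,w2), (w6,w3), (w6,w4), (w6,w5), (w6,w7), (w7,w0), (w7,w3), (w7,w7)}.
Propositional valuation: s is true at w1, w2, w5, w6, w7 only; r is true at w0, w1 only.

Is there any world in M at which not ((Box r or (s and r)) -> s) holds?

No

Let φ = not ((Box r or (s and r)) -> s). Evaluate φ at each world:
  w0 (successors {w0, w1, w2, w3, w4, w5}): φ is false.
  w1 (successors {w2, w4, w5, w6}): φ is false.
  w2 (successors {w3, w7}): φ is false.
  w3 (successors {w1, w3, w5, w6, w7}): φ is false.
  w4 (successors {w1, w3, w6, w7}): φ is false.
  w5 (successors {w1, w2, w4, w5}): φ is false.
  w6 (successors {w0, w1, w2, w3, w4, w5, w7}): φ is false.
  w7 (successors {w0, w3, w7}): φ is false.
For instance, at w2:
  At w2: (Box r or (s and r)) -> s is true, so not ((Box r or (s and r)) -> s) is false.
    At w2: Box r or (s and r) is false, s is true, so (Box r or (s and r)) -> s is true.
      At w2: Box r is false, s and r is false, so Box r or (s and r) is false.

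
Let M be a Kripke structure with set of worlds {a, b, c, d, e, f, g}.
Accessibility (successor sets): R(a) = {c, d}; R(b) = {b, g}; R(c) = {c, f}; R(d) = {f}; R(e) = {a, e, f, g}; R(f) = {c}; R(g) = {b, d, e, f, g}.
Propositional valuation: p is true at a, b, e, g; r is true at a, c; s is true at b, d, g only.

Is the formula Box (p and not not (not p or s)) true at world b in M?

Yes

At b: Box (p and not not (not p or s)) requires p and not not (not p or s) at every successor {b, g}.
  At b: p and not not (not p or s) is true.
  At g: p and not not (not p or s) is true.
So Box (p and not not (not p or s)) is true at b.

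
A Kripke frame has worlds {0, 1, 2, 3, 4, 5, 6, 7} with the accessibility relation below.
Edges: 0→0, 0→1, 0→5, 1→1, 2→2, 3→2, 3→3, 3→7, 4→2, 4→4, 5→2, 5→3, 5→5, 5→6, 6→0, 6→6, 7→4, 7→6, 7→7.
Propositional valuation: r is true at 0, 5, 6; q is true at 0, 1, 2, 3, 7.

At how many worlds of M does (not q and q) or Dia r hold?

4

Recall that Dia ψ holds at a world iff ψ holds at some accessible world.
Let φ = (not q and q) or Dia r. Evaluate φ at each world:
  0 (successors {0, 1, 5}): φ is true.
  1 (successors {1}): φ is false.
  2 (successors {2}): φ is false.
  3 (successors {2, 3, 7}): φ is false.
  4 (successors {2, 4}): φ is false.
  5 (successors {2, 3, 5, 6}): φ is true.
  6 (successors {0, 6}): φ is true.
  7 (successors {4, 6, 7}): φ is true.
For instance, at 3:
  At 3: not q and q is false, Dia r is false, so (not q and q) or Dia r is false.
    At 3: Dia r requires r at some successor in {2, 3, 7}.
      At 2: r is false.
      At 3: r is false.
      At 7: r is false.
    So Dia r is false at 3.
Satisfying worlds: {0, 5, 6, 7}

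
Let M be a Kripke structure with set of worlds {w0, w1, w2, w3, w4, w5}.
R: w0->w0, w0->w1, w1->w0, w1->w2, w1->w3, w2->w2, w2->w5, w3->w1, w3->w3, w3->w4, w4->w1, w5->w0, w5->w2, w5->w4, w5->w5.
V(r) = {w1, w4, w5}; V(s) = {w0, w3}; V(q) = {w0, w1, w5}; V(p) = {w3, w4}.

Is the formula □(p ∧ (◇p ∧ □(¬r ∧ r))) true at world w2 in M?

No

At w2: □(p ∧ (◇p ∧ □(¬r ∧ r))) requires p ∧ (◇p ∧ □(¬r ∧ r)) at every successor {w2, w5}.
  p ∧ (◇p ∧ □(¬r ∧ r)) fails at w2, so □(p ∧ (◇p ∧ □(¬r ∧ r))) is false at w2.
    At w2: p is false, ◇p ∧ □(¬r ∧ r) is false, so p ∧ (◇p ∧ □(¬r ∧ r)) is false.
      At w2: ◇p is false, □(¬r ∧ r) is false, so ◇p ∧ □(¬r ∧ r) is false.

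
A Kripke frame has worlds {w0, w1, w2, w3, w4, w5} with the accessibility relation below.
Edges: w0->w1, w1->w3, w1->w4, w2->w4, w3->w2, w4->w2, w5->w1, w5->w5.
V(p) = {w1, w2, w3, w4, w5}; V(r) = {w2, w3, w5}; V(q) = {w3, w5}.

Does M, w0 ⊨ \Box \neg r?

Recall that \Box ψ holds at a world iff ψ holds at every accessible world, and \Diamond ψ holds iff ψ holds at some accessible world.
At w0: \Box \neg r requires \neg r at every successor {w1}.
  At w1: \neg r is true.
So \Box \neg r is true at w0.

Yes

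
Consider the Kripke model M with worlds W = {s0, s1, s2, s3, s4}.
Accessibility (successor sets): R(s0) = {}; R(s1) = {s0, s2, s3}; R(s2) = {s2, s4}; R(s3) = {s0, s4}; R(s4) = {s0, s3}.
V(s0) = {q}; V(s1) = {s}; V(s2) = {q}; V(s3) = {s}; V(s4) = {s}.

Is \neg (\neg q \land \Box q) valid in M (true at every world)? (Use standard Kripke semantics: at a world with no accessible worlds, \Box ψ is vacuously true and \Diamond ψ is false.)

Let φ = \neg (\neg q \land \Box q). Evaluate φ at each world:
  s0 (successors ∅): φ is true.
  s1 (successors {s0, s2, s3}): φ is true.
  s2 (successors {s2, s4}): φ is true.
  s3 (successors {s0, s4}): φ is true.
  s4 (successors {s0, s3}): φ is true.
For instance, at s2:
  At s2: \neg q \land \Box q is false, so \neg (\neg q \land \Box q) is true.
    At s2: \neg q is false, \Box q is false, so \neg q \land \Box q is false.
      At s2: \Box q requires q at every successor {s2, s4}.
        q fails at s4, so \Box q is false at s2.

Yes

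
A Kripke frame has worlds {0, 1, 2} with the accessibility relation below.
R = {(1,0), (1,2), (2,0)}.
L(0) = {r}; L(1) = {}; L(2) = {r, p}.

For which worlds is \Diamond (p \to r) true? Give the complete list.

Let φ = \Diamond (p \to r). Evaluate φ at each world:
  0 (successors ∅): φ is false.
  1 (successors {0, 2}): φ is true.
  2 (successors {0}): φ is true.
For instance, at 2:
  At 2: \Diamond (p \to r) requires p \to r at some successor in {0}.
    p \to r holds at 0, so \Diamond (p \to r) is true at 2.
Satisfying worlds: {1, 2}

1, 2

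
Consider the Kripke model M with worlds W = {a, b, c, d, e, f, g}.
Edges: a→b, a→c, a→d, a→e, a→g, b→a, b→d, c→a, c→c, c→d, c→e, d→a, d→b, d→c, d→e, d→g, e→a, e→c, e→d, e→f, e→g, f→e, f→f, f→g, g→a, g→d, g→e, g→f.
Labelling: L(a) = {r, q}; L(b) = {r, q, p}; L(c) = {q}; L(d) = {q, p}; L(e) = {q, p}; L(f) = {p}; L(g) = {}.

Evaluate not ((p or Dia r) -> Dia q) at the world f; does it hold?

Recall that Dia ψ holds at a world iff ψ holds at some accessible world.
At f: (p or Dia r) -> Dia q is true, so not ((p or Dia r) -> Dia q) is false.
  At f: p or Dia r is true, Dia q is true, so (p or Dia r) -> Dia q is true.
    At f: p is true, Dia r is false, so p or Dia r is true.
      At f: Dia r requires r at some successor in {e, f, g}.
        At e: r is false.
        At f: r is false.
        At g: r is false.
      So Dia r is false at f.
    At f: Dia q requires q at some successor in {e, f, g}.
      q holds at e, so Dia q is true at f.

No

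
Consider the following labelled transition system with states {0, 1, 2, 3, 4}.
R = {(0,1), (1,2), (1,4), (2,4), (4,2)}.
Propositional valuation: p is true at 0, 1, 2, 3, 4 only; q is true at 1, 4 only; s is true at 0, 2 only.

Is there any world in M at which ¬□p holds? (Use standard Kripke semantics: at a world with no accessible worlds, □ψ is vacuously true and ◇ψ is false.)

No

Let φ = ¬□p. Evaluate φ at each world:
  0 (successors {1}): φ is false.
  1 (successors {2, 4}): φ is false.
  2 (successors {4}): φ is false.
  3 (successors ∅): φ is false.
  4 (successors {2}): φ is false.
For instance, at 4:
  At 4: □p is true, so ¬□p is false.
    At 4: □p requires p at every successor {2}.
      At 2: p is true.
    So □p is true at 4.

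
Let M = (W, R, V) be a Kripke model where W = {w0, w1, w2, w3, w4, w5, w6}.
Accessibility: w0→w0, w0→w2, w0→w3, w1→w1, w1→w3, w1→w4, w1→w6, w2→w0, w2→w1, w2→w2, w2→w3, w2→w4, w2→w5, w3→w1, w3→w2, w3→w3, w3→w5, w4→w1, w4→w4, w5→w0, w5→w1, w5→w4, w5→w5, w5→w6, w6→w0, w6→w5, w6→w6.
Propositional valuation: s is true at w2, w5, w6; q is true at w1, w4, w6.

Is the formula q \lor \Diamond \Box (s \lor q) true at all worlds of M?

No

Recall that \Box ψ holds at a world iff ψ holds at every accessible world, and \Diamond ψ holds iff ψ holds at some accessible world.
Let φ = q \lor \Diamond \Box (s \lor q). Evaluate φ at each world:
  w0 (successors {w0, w2, w3}): φ is false.
  w1 (successors {w1, w3, w4, w6}): φ is true.
  w2 (successors {w0, w1, w2, w3, w4, w5}): φ is true.
  w3 (successors {w1, w2, w3, w5}): φ is false.
  w4 (successors {w1, w4}): φ is true.
  w5 (successors {w0, w1, w4, w5, w6}): φ is true.
  w6 (successors {w0, w5, w6}): φ is true.
Detail at w0 (counterexample):
  At w0: q is false, \Diamond \Box (s \lor q) is false, so q \lor \Diamond \Box (s \lor q) is false.
    At w0: \Diamond \Box (s \lor q) requires \Box (s \lor q) at some successor in {w0, w2, w3}.
      At w0: \Box (s \lor q) is false.
      At w2: \Box (s \lor q) is false.
      At w3: \Box (s \lor q) is false.
    So \Diamond \Box (s \lor q) is false at w0.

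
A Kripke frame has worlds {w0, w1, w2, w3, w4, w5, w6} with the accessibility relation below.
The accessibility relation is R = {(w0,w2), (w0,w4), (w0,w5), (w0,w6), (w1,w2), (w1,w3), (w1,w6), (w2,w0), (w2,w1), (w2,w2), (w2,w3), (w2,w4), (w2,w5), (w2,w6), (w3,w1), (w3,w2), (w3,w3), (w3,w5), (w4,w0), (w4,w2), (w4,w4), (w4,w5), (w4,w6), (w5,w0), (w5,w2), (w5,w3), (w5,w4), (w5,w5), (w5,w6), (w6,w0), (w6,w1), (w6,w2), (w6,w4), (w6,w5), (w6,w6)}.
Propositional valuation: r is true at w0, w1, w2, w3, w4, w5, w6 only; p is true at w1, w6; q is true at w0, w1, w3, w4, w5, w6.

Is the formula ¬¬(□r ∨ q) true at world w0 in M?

Yes

At w0: ¬(□r ∨ q) is false, so ¬¬(□r ∨ q) is true.
  At w0: □r ∨ q is true, so ¬(□r ∨ q) is false.
    At w0: □r is true, q is true, so □r ∨ q is true.
      At w0: □r requires r at every successor {w2, w4, w5, w6}.
        At w2: r is true.
        At w4: r is true.
        At w5: r is true.
        At w6: r is true.
      So □r is true at w0.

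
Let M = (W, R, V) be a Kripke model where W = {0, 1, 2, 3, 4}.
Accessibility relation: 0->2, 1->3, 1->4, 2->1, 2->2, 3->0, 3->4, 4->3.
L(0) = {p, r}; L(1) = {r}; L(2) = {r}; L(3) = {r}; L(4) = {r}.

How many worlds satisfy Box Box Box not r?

0

Let φ = Box Box Box not r. Evaluate φ at each world:
  0 (successors {2}): φ is false.
  1 (successors {3, 4}): φ is false.
  2 (successors {1, 2}): φ is false.
  3 (successors {0, 4}): φ is false.
  4 (successors {3}): φ is false.
For instance, at 3:
  At 3: Box Box Box not r requires Box Box not r at every successor {0, 4}.
    Box Box not r fails at 0, so Box Box Box not r is false at 3.
      At 0: Box Box not r requires Box not r at every successor {2}.
        Box not r fails at 2, so Box Box not r is false at 0.
Satisfying worlds: none.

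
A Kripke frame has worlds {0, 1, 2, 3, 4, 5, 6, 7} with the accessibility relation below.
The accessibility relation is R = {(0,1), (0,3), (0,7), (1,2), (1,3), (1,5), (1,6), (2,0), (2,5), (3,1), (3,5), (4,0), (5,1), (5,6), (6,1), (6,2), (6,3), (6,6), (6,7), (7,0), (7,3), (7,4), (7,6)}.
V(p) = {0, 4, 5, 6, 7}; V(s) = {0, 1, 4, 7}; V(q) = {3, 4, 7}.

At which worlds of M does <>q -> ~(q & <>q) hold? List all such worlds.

Let φ = <>q -> ~(q & <>q). Evaluate φ at each world:
  0 (successors {1, 3, 7}): φ is true.
  1 (successors {2, 3, 5, 6}): φ is true.
  2 (successors {0, 5}): φ is true.
  3 (successors {1, 5}): φ is true.
  4 (successors {0}): φ is true.
  5 (successors {1, 6}): φ is true.
  6 (successors {1, 2, 3, 6, 7}): φ is true.
  7 (successors {0, 3, 4, 6}): φ is false.
For instance, at 4:
  At 4: <>q is false, ~(q & <>q) is true, so <>q -> ~(q & <>q) is true.
    At 4: <>q requires q at some successor in {0}.
      At 0: q is false.
    So <>q is false at 4.
    At 4: q & <>q is false, so ~(q & <>q) is true.
      At 4: q is true, <>q is false, so q & <>q is false.
Satisfying worlds: {0, 1, 2, 3, 4, 5, 6}

0, 1, 2, 3, 4, 5, 6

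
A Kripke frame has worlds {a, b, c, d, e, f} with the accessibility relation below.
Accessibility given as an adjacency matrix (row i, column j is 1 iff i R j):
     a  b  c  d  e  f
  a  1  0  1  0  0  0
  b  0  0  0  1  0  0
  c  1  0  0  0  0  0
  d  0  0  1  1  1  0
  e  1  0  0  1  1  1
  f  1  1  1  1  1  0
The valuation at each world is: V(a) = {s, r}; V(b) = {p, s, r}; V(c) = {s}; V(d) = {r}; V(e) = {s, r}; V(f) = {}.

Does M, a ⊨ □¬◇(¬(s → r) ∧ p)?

Yes

At a: □¬◇(¬(s → r) ∧ p) requires ¬◇(¬(s → r) ∧ p) at every successor {a, c}.
    At a: ◇(¬(s → r) ∧ p) is false, so ¬◇(¬(s → r) ∧ p) is true.
      At a: ◇(¬(s → r) ∧ p) requires ¬(s → r) ∧ p at some successor in {a, c}.
        At a: ¬(s → r) ∧ p is false.
        At c: ¬(s → r) ∧ p is false.
      So ◇(¬(s → r) ∧ p) is false at a.
    At c: ◇(¬(s → r) ∧ p) is false, so ¬◇(¬(s → r) ∧ p) is true.
      At c: ◇(¬(s → r) ∧ p) requires ¬(s → r) ∧ p at some successor in {a}.
        At a: ¬(s → r) ∧ p is false.
      So ◇(¬(s → r) ∧ p) is false at c.
So □¬◇(¬(s → r) ∧ p) is true at a.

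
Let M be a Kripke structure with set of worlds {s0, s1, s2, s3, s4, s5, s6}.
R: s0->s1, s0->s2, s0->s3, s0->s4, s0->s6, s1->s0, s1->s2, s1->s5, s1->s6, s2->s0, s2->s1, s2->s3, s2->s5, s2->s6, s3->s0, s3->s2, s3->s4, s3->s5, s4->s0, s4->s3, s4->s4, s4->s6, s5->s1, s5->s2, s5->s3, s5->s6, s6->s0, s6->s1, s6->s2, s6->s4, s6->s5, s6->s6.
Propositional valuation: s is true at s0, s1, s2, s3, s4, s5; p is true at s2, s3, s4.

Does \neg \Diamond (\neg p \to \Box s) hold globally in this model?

Let φ = \neg \Diamond (\neg p \to \Box s). Evaluate φ at each world:
  s0 (successors {s1, s2, s3, s4, s6}): φ is false.
  s1 (successors {s0, s2, s5, s6}): φ is false.
  s2 (successors {s0, s1, s3, s5, s6}): φ is false.
  s3 (successors {s0, s2, s4, s5}): φ is false.
  s4 (successors {s0, s3, s4, s6}): φ is false.
  s5 (successors {s1, s2, s3, s6}): φ is false.
  s6 (successors {s0, s1, s2, s4, s5, s6}): φ is false.
Detail at s0 (counterexample):
  At s0: \Diamond (\neg p \to \Box s) is true, so \neg \Diamond (\neg p \to \Box s) is false.
    At s0: \Diamond (\neg p \to \Box s) requires \neg p \to \Box s at some successor in {s1, s2, s3, s4, s6}.
      \neg p \to \Box s holds at s2, so \Diamond (\neg p \to \Box s) is true at s0.

No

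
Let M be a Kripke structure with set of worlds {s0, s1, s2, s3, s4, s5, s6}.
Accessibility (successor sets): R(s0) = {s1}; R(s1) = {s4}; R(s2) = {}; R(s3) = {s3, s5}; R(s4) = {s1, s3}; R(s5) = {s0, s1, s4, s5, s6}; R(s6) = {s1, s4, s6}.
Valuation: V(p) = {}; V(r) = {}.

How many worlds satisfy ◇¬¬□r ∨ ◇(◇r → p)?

Recall that □ψ holds at a world iff ψ holds at every accessible world, and ◇ψ holds iff ψ holds at some accessible world.
Let φ = ◇¬¬□r ∨ ◇(◇r → p). Evaluate φ at each world:
  s0 (successors {s1}): φ is true.
  s1 (successors {s4}): φ is true.
  s2 (successors ∅): φ is false.
  s3 (successors {s3, s5}): φ is true.
  s4 (successors {s1, s3}): φ is true.
  s5 (successors {s0, s1, s4, s5, s6}): φ is true.
  s6 (successors {s1, s4, s6}): φ is true.
For instance, at s1:
  At s1: ◇¬¬□r is false, ◇(◇r → p) is true, so ◇¬¬□r ∨ ◇(◇r → p) is true.
    At s1: ◇¬¬□r requires ¬¬□r at some successor in {s4}.
      At s4: ¬¬□r is false.
    So ◇¬¬□r is false at s1.
    At s1: ◇(◇r → p) requires ◇r → p at some successor in {s4}.
      ◇r → p holds at s4, so ◇(◇r → p) is true at s1.
Satisfying worlds: {s0, s1, s3, s4, s5, s6}

6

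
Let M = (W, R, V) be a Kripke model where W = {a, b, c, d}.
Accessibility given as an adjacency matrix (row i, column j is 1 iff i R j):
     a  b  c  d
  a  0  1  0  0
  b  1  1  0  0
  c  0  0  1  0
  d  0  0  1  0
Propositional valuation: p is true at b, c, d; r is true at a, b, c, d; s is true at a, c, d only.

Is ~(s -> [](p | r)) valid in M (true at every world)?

Let φ = ~(s -> [](p | r)). Evaluate φ at each world:
  a (successors {b}): φ is false.
  b (successors {a, b}): φ is false.
  c (successors {c}): φ is false.
  d (successors {c}): φ is false.
Detail at a (counterexample):
  At a: s -> [](p | r) is true, so ~(s -> [](p | r)) is false.
    At a: s is true, [](p | r) is true, so s -> [](p | r) is true.
      At a: [](p | r) requires p | r at every successor {b}.
        At b: p | r is true.
      So [](p | r) is true at a.

No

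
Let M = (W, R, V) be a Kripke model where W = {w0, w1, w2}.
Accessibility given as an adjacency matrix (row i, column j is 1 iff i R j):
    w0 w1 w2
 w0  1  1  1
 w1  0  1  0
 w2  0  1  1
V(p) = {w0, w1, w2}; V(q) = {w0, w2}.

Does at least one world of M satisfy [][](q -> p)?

Yes

Let φ = [][](q -> p). Evaluate φ at each world:
  w0 (successors {w0, w1, w2}): φ is true.
  w1 (successors {w1}): φ is true.
  w2 (successors {w1, w2}): φ is true.
Detail at w0 (witness):
  At w0: [][](q -> p) requires [](q -> p) at every successor {w0, w1, w2}.
      At w0: [](q -> p) requires q -> p at every successor {w0, w1, w2}.
        At w0: q -> p is true.
        At w1: q -> p is true.
        At w2: q -> p is true.
      So [](q -> p) is true at w0.
      At w1: [](q -> p) requires q -> p at every successor {w1}.
        At w1: q -> p is true.
      So [](q -> p) is true at w1.
      At w2: [](q -> p) requires q -> p at every successor {w1, w2}.
        At w1: q -> p is true.
        At w2: q -> p is true.
      So [](q -> p) is true at w2.
  So [][](q -> p) is true at w0.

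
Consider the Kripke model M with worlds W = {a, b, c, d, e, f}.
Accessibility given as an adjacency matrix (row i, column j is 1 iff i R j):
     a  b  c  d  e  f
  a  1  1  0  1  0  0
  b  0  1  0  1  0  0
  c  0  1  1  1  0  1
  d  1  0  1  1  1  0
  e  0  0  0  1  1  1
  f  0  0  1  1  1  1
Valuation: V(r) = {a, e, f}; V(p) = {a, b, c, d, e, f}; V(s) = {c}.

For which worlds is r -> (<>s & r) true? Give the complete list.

b, c, d, f

Recall that <>ψ holds at a world iff ψ holds at some accessible world.
Let φ = r -> (<>s & r). Evaluate φ at each world:
  a (successors {a, b, d}): φ is false.
  b (successors {b, d}): φ is true.
  c (successors {b, c, d, f}): φ is true.
  d (successors {a, c, d, e}): φ is true.
  e (successors {d, e, f}): φ is false.
  f (successors {c, d, e, f}): φ is true.
For instance, at a:
  At a: r is true, <>s & r is false, so r -> (<>s & r) is false.
    At a: <>s is false, r is true, so <>s & r is false.
      At a: <>s requires s at some successor in {a, b, d}.
        At a: s is false.
        At b: s is false.
        At d: s is false.
      So <>s is false at a.
Satisfying worlds: {b, c, d, f}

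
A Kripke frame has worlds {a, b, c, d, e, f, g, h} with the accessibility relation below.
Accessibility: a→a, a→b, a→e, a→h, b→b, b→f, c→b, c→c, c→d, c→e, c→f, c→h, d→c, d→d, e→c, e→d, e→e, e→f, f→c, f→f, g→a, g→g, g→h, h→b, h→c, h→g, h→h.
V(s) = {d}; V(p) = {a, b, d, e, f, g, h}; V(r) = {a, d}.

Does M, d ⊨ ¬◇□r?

At d: ◇□r is false, so ¬◇□r is true.
  At d: ◇□r requires □r at some successor in {c, d}.
    At c: □r is false.
    At d: □r is false.
  So ◇□r is false at d.

Yes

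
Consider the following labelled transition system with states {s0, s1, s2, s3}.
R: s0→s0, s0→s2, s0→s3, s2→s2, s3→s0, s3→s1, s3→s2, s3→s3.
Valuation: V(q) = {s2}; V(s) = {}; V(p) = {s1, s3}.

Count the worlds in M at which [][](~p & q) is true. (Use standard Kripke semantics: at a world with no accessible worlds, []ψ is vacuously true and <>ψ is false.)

Let φ = [][](~p & q). Evaluate φ at each world:
  s0 (successors {s0, s2, s3}): φ is false.
  s1 (successors ∅): φ is true.
  s2 (successors {s2}): φ is true.
  s3 (successors {s0, s1, s2, s3}): φ is false.
For instance, at s2:
  At s2: [][](~p & q) requires [](~p & q) at every successor {s2}.
      At s2: [](~p & q) requires ~p & q at every successor {s2}.
        At s2: ~p & q is true.
      So [](~p & q) is true at s2.
  So [][](~p & q) is true at s2.
Satisfying worlds: {s1, s2}

2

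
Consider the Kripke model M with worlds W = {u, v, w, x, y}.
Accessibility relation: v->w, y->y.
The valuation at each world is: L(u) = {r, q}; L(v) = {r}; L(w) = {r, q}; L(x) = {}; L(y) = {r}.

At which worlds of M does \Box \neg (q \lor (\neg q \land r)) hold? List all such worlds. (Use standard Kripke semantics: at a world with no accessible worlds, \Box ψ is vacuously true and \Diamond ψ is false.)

Let φ = \Box \neg (q \lor (\neg q \land r)). Evaluate φ at each world:
  u (successors ∅): φ is true.
  v (successors {w}): φ is false.
  w (successors ∅): φ is true.
  x (successors ∅): φ is true.
  y (successors {y}): φ is false.
For instance, at y:
  At y: \Box \neg (q \lor (\neg q \land r)) requires \neg (q \lor (\neg q \land r)) at every successor {y}.
    \neg (q \lor (\neg q \land r)) fails at y, so \Box \neg (q \lor (\neg q \land r)) is false at y.
Satisfying worlds: {u, w, x}

u, w, x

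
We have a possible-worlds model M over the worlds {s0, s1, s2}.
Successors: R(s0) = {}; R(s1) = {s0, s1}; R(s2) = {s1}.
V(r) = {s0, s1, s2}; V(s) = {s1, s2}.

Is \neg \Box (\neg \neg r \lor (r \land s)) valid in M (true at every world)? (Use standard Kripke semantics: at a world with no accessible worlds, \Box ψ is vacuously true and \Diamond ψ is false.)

Recall that \Box ψ holds at a world iff ψ holds at every accessible world, and \Diamond ψ holds iff ψ holds at some accessible world.
Let φ = \neg \Box (\neg \neg r \lor (r \land s)). Evaluate φ at each world:
  s0 (successors ∅): φ is false.
  s1 (successors {s0, s1}): φ is false.
  s2 (successors {s1}): φ is false.
Detail at s0 (counterexample):
  At s0: \Box (\neg \neg r \lor (r \land s)) is true, so \neg \Box (\neg \neg r \lor (r \land s)) is false.
    At s0: no accessible worlds, so \Box (\neg \neg r \lor (r \land s)) holds vacuously.

No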